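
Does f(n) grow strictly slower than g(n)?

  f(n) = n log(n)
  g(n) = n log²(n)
True

f(n) = n log(n) is O(n log n), and g(n) = n log²(n) is O(n log² n).
Since O(n log n) grows strictly slower than O(n log² n), f(n) = o(g(n)) is true.
This means lim(n→∞) f(n)/g(n) = 0.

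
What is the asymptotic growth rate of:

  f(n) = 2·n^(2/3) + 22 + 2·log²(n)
Θ(n^(2/3))

Order the terms by growth rate: 22 ≺ 2·log²(n) ≺ 2·n^(2/3).
The fastest-growing term 2·n^(2/3) dominates as n → ∞; dropping its constant factor gives Θ(n^(2/3)).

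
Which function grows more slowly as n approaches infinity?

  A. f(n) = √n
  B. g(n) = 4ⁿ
A

f(n) = √n is O(√n), while g(n) = 4ⁿ is O(4ⁿ).
Since O(√n) grows slower than O(4ⁿ), f(n) is dominated.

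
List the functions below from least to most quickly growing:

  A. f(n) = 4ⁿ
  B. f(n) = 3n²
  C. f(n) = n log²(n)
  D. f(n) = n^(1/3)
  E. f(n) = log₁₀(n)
E < D < C < B < A

Comparing growth rates:
E = log₁₀(n) is O(log n)
D = n^(1/3) is O(n^(1/3))
C = n log²(n) is O(n log² n)
B = 3n² is O(n²)
A = 4ⁿ is O(4ⁿ)

Therefore, the order from slowest to fastest is: E < D < C < B < A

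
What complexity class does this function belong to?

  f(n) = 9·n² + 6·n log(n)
O(n²)

The dominant term in 9·n² + 6·n log(n) is 9·n², which is Θ(n²).
Lower-order terms (6·n log(n)) are asymptotically negligible.
Constants are absorbed, so the tightest bound is O(n²).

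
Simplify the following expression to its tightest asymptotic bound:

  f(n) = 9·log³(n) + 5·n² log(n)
Θ(n² log n)

Order the terms by growth rate: 9·log³(n) ≺ 5·n² log(n).
The fastest-growing term 5·n² log(n) dominates as n → ∞; dropping its constant factor gives Θ(n² log n).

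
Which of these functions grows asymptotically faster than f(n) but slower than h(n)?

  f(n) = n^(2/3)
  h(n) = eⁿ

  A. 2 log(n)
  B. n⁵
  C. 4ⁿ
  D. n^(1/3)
B

We need g(n) with n^(2/3) = o(g(n)) and g(n) = o(eⁿ), i.e. O(n^(2/3)) ≺ g ≺ O(eⁿ).
Check each option:
  A. 2 log(n) — O(log n) does not grow strictly faster than f(n)
  B. n⁵ — O(n⁵) is strictly between O(n^(2/3)) and O(eⁿ) ✓
  C. 4ⁿ — O(4ⁿ) does not grow strictly slower than h(n)
  D. n^(1/3) — O(n^(1/3)) does not grow strictly faster than f(n)

Only option B (n⁵) lies strictly between.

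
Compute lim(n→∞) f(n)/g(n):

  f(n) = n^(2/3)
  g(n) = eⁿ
0

Since n^(2/3) (O(n^(2/3))) grows slower than eⁿ (O(eⁿ)),
the ratio f(n)/g(n) → 0 as n → ∞.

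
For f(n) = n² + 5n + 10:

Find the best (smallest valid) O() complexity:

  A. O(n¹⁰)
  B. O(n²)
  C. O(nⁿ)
B

f(n) = n² + 5n + 10 is O(n²).
All listed options are valid Big-O bounds (upper bounds),
but O(n²) is the tightest (smallest valid bound).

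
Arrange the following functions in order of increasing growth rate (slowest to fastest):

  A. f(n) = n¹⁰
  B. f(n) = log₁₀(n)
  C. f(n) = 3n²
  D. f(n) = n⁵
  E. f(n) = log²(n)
B < E < C < D < A

Comparing growth rates:
B = log₁₀(n) is O(log n)
E = log²(n) is O(log² n)
C = 3n² is O(n²)
D = n⁵ is O(n⁵)
A = n¹⁰ is O(n¹⁰)

Therefore, the order from slowest to fastest is: B < E < C < D < A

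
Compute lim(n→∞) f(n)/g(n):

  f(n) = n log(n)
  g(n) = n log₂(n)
log(2)

Since n log(n) and n log₂(n) have the same growth rate (O(n log n)),
the ratio converges to a constant: log(2).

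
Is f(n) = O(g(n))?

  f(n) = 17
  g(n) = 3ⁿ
True

f(n) = 17 is O(1), and g(n) = 3ⁿ is O(3ⁿ).
Since O(1) ⊆ O(3ⁿ) (f grows no faster than g), f(n) = O(g(n)) is true.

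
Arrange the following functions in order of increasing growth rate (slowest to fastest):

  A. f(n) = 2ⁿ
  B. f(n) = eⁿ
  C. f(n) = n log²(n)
C < A < B

Comparing growth rates:
C = n log²(n) is O(n log² n)
A = 2ⁿ is O(2ⁿ)
B = eⁿ is O(eⁿ)

Therefore, the order from slowest to fastest is: C < A < B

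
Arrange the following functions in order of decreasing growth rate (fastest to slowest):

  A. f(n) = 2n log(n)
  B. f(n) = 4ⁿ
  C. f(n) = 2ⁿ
B > C > A

Comparing growth rates:
B = 4ⁿ is O(4ⁿ)
C = 2ⁿ is O(2ⁿ)
A = 2n log(n) is O(n log n)

Therefore, the order from fastest to slowest is: B > C > A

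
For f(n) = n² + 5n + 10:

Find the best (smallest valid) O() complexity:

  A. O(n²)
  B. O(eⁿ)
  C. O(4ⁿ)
A

f(n) = n² + 5n + 10 is O(n²).
All listed options are valid Big-O bounds (upper bounds),
but O(n²) is the tightest (smallest valid bound).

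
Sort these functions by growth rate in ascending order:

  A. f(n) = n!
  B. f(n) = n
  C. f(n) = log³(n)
C < B < A

Comparing growth rates:
C = log³(n) is O(log³ n)
B = n is O(n)
A = n! is O(n!)

Therefore, the order from slowest to fastest is: C < B < A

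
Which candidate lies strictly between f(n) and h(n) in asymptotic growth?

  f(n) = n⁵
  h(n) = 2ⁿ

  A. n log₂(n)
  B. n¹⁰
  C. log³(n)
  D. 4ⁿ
B

We need g(n) with n⁵ = o(g(n)) and g(n) = o(2ⁿ), i.e. O(n⁵) ≺ g ≺ O(2ⁿ).
Check each option:
  A. n log₂(n) — O(n log n) does not grow strictly faster than f(n)
  B. n¹⁰ — O(n¹⁰) is strictly between O(n⁵) and O(2ⁿ) ✓
  C. log³(n) — O(log³ n) does not grow strictly faster than f(n)
  D. 4ⁿ — O(4ⁿ) does not grow strictly slower than h(n)

Only option B (n¹⁰) lies strictly between.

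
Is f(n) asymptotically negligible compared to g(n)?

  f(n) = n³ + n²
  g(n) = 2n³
False

f(n) = n³ + n² is O(n³), and g(n) = 2n³ is O(n³).
Since they have the same growth rate, f(n) = o(g(n)) is false.
(f = o(g) requires f to grow strictly slower, not equal.)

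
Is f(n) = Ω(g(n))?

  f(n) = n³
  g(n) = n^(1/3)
True

f(n) = n³ is O(n³), and g(n) = n^(1/3) is O(n^(1/3)).
Since O(n³) grows at least as fast as O(n^(1/3)), f(n) = Ω(g(n)) is true.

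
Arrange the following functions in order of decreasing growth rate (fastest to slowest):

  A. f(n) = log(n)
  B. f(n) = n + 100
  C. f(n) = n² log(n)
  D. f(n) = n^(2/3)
C > B > D > A

Comparing growth rates:
C = n² log(n) is O(n² log n)
B = n + 100 is O(n)
D = n^(2/3) is O(n^(2/3))
A = log(n) is O(log n)

Therefore, the order from fastest to slowest is: C > B > D > A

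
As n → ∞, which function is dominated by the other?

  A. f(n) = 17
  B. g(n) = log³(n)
A

f(n) = 17 is O(1), while g(n) = log³(n) is O(log³ n).
Since O(1) grows slower than O(log³ n), f(n) is dominated.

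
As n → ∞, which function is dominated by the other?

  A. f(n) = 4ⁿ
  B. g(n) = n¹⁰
B

f(n) = 4ⁿ is O(4ⁿ), while g(n) = n¹⁰ is O(n¹⁰).
Since O(n¹⁰) grows slower than O(4ⁿ), g(n) is dominated.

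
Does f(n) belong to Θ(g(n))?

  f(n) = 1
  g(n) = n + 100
False

f(n) = 1 is O(1), and g(n) = n + 100 is O(n).
Since they have different growth rates, f(n) = Θ(g(n)) is false.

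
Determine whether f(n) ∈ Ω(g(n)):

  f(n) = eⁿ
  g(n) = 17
True

f(n) = eⁿ is O(eⁿ), and g(n) = 17 is O(1).
Since O(eⁿ) grows at least as fast as O(1), f(n) = Ω(g(n)) is true.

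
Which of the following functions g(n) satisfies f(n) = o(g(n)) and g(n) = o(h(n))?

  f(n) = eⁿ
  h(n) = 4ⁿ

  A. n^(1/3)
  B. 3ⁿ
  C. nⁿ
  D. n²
B

We need g(n) with eⁿ = o(g(n)) and g(n) = o(4ⁿ), i.e. O(eⁿ) ≺ g ≺ O(4ⁿ).
Check each option:
  A. n^(1/3) — O(n^(1/3)) does not grow strictly faster than f(n)
  B. 3ⁿ — O(3ⁿ) is strictly between O(eⁿ) and O(4ⁿ) ✓
  C. nⁿ — O(nⁿ) does not grow strictly slower than h(n)
  D. n² — O(n²) does not grow strictly faster than f(n)

Only option B (3ⁿ) lies strictly between.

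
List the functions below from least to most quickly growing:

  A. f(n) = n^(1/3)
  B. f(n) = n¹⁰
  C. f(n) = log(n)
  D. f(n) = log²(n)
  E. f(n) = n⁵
C < D < A < E < B

Comparing growth rates:
C = log(n) is O(log n)
D = log²(n) is O(log² n)
A = n^(1/3) is O(n^(1/3))
E = n⁵ is O(n⁵)
B = n¹⁰ is O(n¹⁰)

Therefore, the order from slowest to fastest is: C < D < A < E < B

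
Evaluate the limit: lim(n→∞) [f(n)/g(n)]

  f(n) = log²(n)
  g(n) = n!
0

Since log²(n) (O(log² n)) grows slower than n! (O(n!)),
the ratio f(n)/g(n) → 0 as n → ∞.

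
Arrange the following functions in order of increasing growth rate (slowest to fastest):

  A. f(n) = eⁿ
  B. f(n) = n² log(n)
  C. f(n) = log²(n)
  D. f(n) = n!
C < B < A < D

Comparing growth rates:
C = log²(n) is O(log² n)
B = n² log(n) is O(n² log n)
A = eⁿ is O(eⁿ)
D = n! is O(n!)

Therefore, the order from slowest to fastest is: C < B < A < D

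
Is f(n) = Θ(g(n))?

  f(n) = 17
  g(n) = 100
True

f(n) = 17 and g(n) = 100 are both O(1).
Since they have the same asymptotic growth rate, f(n) = Θ(g(n)) is true.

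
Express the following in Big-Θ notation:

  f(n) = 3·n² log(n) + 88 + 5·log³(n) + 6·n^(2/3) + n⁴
Θ(n⁴)

Order the terms by growth rate: 88 ≺ 5·log³(n) ≺ 6·n^(2/3) ≺ 3·n² log(n) ≺ n⁴.
The fastest-growing term n⁴ dominates as n → ∞; dropping its constant factor gives Θ(n⁴).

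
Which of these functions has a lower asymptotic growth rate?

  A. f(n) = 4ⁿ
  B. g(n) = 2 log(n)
B

f(n) = 4ⁿ is O(4ⁿ), while g(n) = 2 log(n) is O(log n).
Since O(log n) grows slower than O(4ⁿ), g(n) is dominated.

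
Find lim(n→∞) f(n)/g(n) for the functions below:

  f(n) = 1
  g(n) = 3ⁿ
0

Since 1 (O(1)) grows slower than 3ⁿ (O(3ⁿ)),
the ratio f(n)/g(n) → 0 as n → ∞.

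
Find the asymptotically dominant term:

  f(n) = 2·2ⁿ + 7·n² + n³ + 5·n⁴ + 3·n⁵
2·2ⁿ

Looking at each term:
  - 2·2ⁿ is O(2ⁿ)
  - 7·n² is O(n²)
  - n³ is O(n³)
  - 5·n⁴ is O(n⁴)
  - 3·n⁵ is O(n⁵)

The term 2·2ⁿ (O(2ⁿ)) grows fastest and dominates all others.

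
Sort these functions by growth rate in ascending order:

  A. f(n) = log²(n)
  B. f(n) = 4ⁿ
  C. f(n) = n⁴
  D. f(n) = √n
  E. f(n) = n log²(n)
A < D < E < C < B

Comparing growth rates:
A = log²(n) is O(log² n)
D = √n is O(√n)
E = n log²(n) is O(n log² n)
C = n⁴ is O(n⁴)
B = 4ⁿ is O(4ⁿ)

Therefore, the order from slowest to fastest is: A < D < E < C < B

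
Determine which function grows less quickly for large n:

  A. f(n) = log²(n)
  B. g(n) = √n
A

f(n) = log²(n) is O(log² n), while g(n) = √n is O(√n).
Since O(log² n) grows slower than O(√n), f(n) is dominated.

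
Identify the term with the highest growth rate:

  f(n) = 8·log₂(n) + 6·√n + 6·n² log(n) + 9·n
6·n² log(n)

Looking at each term:
  - 8·log₂(n) is O(log n)
  - 6·√n is O(√n)
  - 6·n² log(n) is O(n² log n)
  - 9·n is O(n)

The term 6·n² log(n) (O(n² log n)) grows fastest and dominates all others.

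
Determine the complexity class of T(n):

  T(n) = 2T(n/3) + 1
Θ(n^log₃(2))

Master Theorem: a = 2, b = 3, f(n) = 1.
Compute the critical exponent d = log₃(2) = 0.631.
Compare f(n) = Θ(1) against n^d:
  k = 0 < d = 0.631, so f(n) = O(n^(d-ε)) — Case 1.
  The recursion cost dominates: T(n) = Θ(n^d) = Θ(n^log₃(2)).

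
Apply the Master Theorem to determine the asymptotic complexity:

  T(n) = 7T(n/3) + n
Θ(n^log₃(7))

Master Theorem: a = 7, b = 3, f(n) = n.
Compute the critical exponent d = log₃(7) = 1.771.
Compare f(n) = Θ(n) against n^d:
  k = 1 < d = 1.771, so f(n) = O(n^(d-ε)) — Case 1.
  The recursion cost dominates: T(n) = Θ(n^d) = Θ(n^log₃(7)).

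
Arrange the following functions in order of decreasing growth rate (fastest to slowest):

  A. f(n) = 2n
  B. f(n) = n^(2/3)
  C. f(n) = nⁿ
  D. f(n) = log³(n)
C > A > B > D

Comparing growth rates:
C = nⁿ is O(nⁿ)
A = 2n is O(n)
B = n^(2/3) is O(n^(2/3))
D = log³(n) is O(log³ n)

Therefore, the order from fastest to slowest is: C > A > B > D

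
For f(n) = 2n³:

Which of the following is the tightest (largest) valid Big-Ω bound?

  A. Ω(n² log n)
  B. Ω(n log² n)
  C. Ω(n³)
C

f(n) = 2n³ is Ω(n³).
All listed options are valid Big-Ω bounds (lower bounds),
but Ω(n³) is the tightest (largest valid bound).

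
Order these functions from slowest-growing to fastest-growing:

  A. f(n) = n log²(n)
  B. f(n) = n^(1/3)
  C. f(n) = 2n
B < C < A

Comparing growth rates:
B = n^(1/3) is O(n^(1/3))
C = 2n is O(n)
A = n log²(n) is O(n log² n)

Therefore, the order from slowest to fastest is: B < C < A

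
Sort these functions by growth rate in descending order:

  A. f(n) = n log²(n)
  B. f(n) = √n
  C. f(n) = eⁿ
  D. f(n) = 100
C > A > B > D

Comparing growth rates:
C = eⁿ is O(eⁿ)
A = n log²(n) is O(n log² n)
B = √n is O(√n)
D = 100 is O(1)

Therefore, the order from fastest to slowest is: C > A > B > D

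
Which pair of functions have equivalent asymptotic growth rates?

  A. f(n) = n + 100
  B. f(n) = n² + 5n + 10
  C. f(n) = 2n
A and C

Examining each function:
  A. n + 100 is O(n)
  B. n² + 5n + 10 is O(n²)
  C. 2n is O(n)

Functions A and C both have the same complexity class.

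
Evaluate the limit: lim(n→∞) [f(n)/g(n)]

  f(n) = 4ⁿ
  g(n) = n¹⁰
∞

Since 4ⁿ (O(4ⁿ)) grows faster than n¹⁰ (O(n¹⁰)),
the ratio f(n)/g(n) → ∞ as n → ∞.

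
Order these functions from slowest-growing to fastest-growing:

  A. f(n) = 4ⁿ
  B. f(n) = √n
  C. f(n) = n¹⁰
B < C < A

Comparing growth rates:
B = √n is O(√n)
C = n¹⁰ is O(n¹⁰)
A = 4ⁿ is O(4ⁿ)

Therefore, the order from slowest to fastest is: B < C < A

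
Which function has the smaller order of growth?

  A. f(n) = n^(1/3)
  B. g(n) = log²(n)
B

f(n) = n^(1/3) is O(n^(1/3)), while g(n) = log²(n) is O(log² n).
Since O(log² n) grows slower than O(n^(1/3)), g(n) is dominated.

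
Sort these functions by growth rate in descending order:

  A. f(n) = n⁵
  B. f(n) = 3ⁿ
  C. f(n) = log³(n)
B > A > C

Comparing growth rates:
B = 3ⁿ is O(3ⁿ)
A = n⁵ is O(n⁵)
C = log³(n) is O(log³ n)

Therefore, the order from fastest to slowest is: B > A > C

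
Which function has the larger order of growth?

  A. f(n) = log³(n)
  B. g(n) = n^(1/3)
B

f(n) = log³(n) is O(log³ n), while g(n) = n^(1/3) is O(n^(1/3)).
Since O(n^(1/3)) grows faster than O(log³ n), g(n) dominates.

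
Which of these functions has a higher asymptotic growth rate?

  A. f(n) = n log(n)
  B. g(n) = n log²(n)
B

f(n) = n log(n) is O(n log n), while g(n) = n log²(n) is O(n log² n).
Since O(n log² n) grows faster than O(n log n), g(n) dominates.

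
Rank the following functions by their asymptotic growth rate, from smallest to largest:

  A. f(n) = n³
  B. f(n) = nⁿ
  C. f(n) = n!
A < C < B

Comparing growth rates:
A = n³ is O(n³)
C = n! is O(n!)
B = nⁿ is O(nⁿ)

Therefore, the order from slowest to fastest is: A < C < B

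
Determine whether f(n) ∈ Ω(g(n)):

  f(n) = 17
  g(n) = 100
True

f(n) = 17 and g(n) = 100 are both O(1).
Big-Ω permits equal growth rates (f ≥ c·g for some c > 0), so f(n) = Ω(g(n)) is true.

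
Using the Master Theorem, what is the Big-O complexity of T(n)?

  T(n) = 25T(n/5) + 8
Θ(n²)

Master Theorem: a = 25, b = 5, f(n) = 8.
Compute the critical exponent d = log₅(25) = 2.
Compare f(n) = Θ(1) against n^d:
  k = 0 < d = 2, so f(n) = O(n^(d-ε)) — Case 1.
  The recursion cost dominates: T(n) = Θ(n^d) = Θ(n²).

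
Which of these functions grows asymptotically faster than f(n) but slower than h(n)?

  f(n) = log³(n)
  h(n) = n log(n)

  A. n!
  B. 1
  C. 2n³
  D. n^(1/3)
D

We need g(n) with log³(n) = o(g(n)) and g(n) = o(n log(n)), i.e. O(log³ n) ≺ g ≺ O(n log n).
Check each option:
  A. n! — O(n!) does not grow strictly slower than h(n)
  B. 1 — O(1) does not grow strictly faster than f(n)
  C. 2n³ — O(n³) does not grow strictly slower than h(n)
  D. n^(1/3) — O(n^(1/3)) is strictly between O(log³ n) and O(n log n) ✓

Only option D (n^(1/3)) lies strictly between.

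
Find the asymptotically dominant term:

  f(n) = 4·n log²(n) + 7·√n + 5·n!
5·n!

Looking at each term:
  - 4·n log²(n) is O(n log² n)
  - 7·√n is O(√n)
  - 5·n! is O(n!)

The term 5·n! (O(n!)) grows fastest and dominates all others.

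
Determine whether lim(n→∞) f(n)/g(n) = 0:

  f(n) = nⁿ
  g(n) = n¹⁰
False

f(n) = nⁿ is O(nⁿ), and g(n) = n¹⁰ is O(n¹⁰).
Since O(nⁿ) grows faster than or equal to O(n¹⁰), f(n) = o(g(n)) is false.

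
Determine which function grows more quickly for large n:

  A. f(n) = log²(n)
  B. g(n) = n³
B

f(n) = log²(n) is O(log² n), while g(n) = n³ is O(n³).
Since O(n³) grows faster than O(log² n), g(n) dominates.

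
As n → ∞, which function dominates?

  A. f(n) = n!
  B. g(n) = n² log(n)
A

f(n) = n! is O(n!), while g(n) = n² log(n) is O(n² log n).
Since O(n!) grows faster than O(n² log n), f(n) dominates.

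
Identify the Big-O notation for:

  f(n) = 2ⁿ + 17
O(2ⁿ)

The dominant term in 2ⁿ + 17 is 2ⁿ, which is Θ(2ⁿ).
Lower-order terms (17) are asymptotically negligible.
Constants are absorbed, so the tightest bound is O(2ⁿ).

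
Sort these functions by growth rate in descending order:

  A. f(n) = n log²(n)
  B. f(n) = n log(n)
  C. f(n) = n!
C > A > B

Comparing growth rates:
C = n! is O(n!)
A = n log²(n) is O(n log² n)
B = n log(n) is O(n log n)

Therefore, the order from fastest to slowest is: C > A > B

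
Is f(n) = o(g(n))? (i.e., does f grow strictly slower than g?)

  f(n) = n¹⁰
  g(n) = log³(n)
False

f(n) = n¹⁰ is O(n¹⁰), and g(n) = log³(n) is O(log³ n).
Since O(n¹⁰) grows faster than or equal to O(log³ n), f(n) = o(g(n)) is false.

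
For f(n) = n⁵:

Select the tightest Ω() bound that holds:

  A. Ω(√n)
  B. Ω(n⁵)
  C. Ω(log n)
B

f(n) = n⁵ is Ω(n⁵).
All listed options are valid Big-Ω bounds (lower bounds),
but Ω(n⁵) is the tightest (largest valid bound).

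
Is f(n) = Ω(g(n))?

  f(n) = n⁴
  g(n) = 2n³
True

f(n) = n⁴ is O(n⁴), and g(n) = 2n³ is O(n³).
Since O(n⁴) grows at least as fast as O(n³), f(n) = Ω(g(n)) is true.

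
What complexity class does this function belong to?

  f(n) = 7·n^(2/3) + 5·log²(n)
O(n^(2/3))

The dominant term in 7·n^(2/3) + 5·log²(n) is 7·n^(2/3), which is Θ(n^(2/3)).
Lower-order terms (5·log²(n)) are asymptotically negligible.
Constants are absorbed, so the tightest bound is O(n^(2/3)).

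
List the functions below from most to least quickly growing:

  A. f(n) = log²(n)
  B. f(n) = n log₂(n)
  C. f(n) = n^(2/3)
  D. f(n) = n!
D > B > C > A

Comparing growth rates:
D = n! is O(n!)
B = n log₂(n) is O(n log n)
C = n^(2/3) is O(n^(2/3))
A = log²(n) is O(log² n)

Therefore, the order from fastest to slowest is: D > B > C > A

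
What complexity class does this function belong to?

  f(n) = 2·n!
O(n!)

The dominant term in 2·n! is 2·n!, which is Θ(n!).
Constants are absorbed, so the tightest bound is O(n!).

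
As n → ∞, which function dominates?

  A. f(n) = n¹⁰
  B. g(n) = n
A

f(n) = n¹⁰ is O(n¹⁰), while g(n) = n is O(n).
Since O(n¹⁰) grows faster than O(n), f(n) dominates.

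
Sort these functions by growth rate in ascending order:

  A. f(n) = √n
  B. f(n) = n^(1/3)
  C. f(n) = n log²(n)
B < A < C

Comparing growth rates:
B = n^(1/3) is O(n^(1/3))
A = √n is O(√n)
C = n log²(n) is O(n log² n)

Therefore, the order from slowest to fastest is: B < A < C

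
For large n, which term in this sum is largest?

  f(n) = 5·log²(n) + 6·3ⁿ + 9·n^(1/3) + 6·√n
6·3ⁿ

Looking at each term:
  - 5·log²(n) is O(log² n)
  - 6·3ⁿ is O(3ⁿ)
  - 9·n^(1/3) is O(n^(1/3))
  - 6·√n is O(√n)

The term 6·3ⁿ (O(3ⁿ)) grows fastest and dominates all others.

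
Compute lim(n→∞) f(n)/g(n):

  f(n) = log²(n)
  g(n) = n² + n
0

Since log²(n) (O(log² n)) grows slower than n² + n (O(n²)),
the ratio f(n)/g(n) → 0 as n → ∞.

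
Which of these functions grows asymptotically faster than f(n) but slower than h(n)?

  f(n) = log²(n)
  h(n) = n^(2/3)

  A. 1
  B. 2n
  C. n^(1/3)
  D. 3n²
C

We need g(n) with log²(n) = o(g(n)) and g(n) = o(n^(2/3)), i.e. O(log² n) ≺ g ≺ O(n^(2/3)).
Check each option:
  A. 1 — O(1) does not grow strictly faster than f(n)
  B. 2n — O(n) does not grow strictly slower than h(n)
  C. n^(1/3) — O(n^(1/3)) is strictly between O(log² n) and O(n^(2/3)) ✓
  D. 3n² — O(n²) does not grow strictly slower than h(n)

Only option C (n^(1/3)) lies strictly between.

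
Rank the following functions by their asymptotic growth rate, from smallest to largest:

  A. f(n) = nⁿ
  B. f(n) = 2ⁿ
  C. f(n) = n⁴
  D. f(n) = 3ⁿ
C < B < D < A

Comparing growth rates:
C = n⁴ is O(n⁴)
B = 2ⁿ is O(2ⁿ)
D = 3ⁿ is O(3ⁿ)
A = nⁿ is O(nⁿ)

Therefore, the order from slowest to fastest is: C < B < D < A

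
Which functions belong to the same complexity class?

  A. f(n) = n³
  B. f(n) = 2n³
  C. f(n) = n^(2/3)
A and B

Examining each function:
  A. n³ is O(n³)
  B. 2n³ is O(n³)
  C. n^(2/3) is O(n^(2/3))

Functions A and B both have the same complexity class.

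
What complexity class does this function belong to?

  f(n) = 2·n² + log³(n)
O(n²)

The dominant term in 2·n² + log³(n) is 2·n², which is Θ(n²).
Lower-order terms (log³(n)) are asymptotically negligible.
Constants are absorbed, so the tightest bound is O(n²).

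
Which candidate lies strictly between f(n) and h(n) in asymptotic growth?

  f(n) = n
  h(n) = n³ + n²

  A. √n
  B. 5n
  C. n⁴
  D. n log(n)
D

We need g(n) with n = o(g(n)) and g(n) = o(n³ + n²), i.e. O(n) ≺ g ≺ O(n³).
Check each option:
  A. √n — O(√n) does not grow strictly faster than f(n)
  B. 5n — O(n) does not grow strictly faster than f(n)
  C. n⁴ — O(n⁴) does not grow strictly slower than h(n)
  D. n log(n) — O(n log n) is strictly between O(n) and O(n³) ✓

Only option D (n log(n)) lies strictly between.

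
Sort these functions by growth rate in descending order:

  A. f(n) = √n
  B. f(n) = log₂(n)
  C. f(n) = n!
C > A > B

Comparing growth rates:
C = n! is O(n!)
A = √n is O(√n)
B = log₂(n) is O(log n)

Therefore, the order from fastest to slowest is: C > A > B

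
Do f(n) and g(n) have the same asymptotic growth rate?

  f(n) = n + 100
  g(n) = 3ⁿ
False

f(n) = n + 100 is O(n), and g(n) = 3ⁿ is O(3ⁿ).
Since they have different growth rates, f(n) = Θ(g(n)) is false.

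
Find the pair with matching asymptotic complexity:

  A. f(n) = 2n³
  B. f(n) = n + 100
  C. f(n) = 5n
B and C

Examining each function:
  A. 2n³ is O(n³)
  B. n + 100 is O(n)
  C. 5n is O(n)

Functions B and C both have the same complexity class.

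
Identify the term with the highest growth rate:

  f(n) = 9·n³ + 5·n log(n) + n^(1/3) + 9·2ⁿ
9·2ⁿ

Looking at each term:
  - 9·n³ is O(n³)
  - 5·n log(n) is O(n log n)
  - n^(1/3) is O(n^(1/3))
  - 9·2ⁿ is O(2ⁿ)

The term 9·2ⁿ (O(2ⁿ)) grows fastest and dominates all others.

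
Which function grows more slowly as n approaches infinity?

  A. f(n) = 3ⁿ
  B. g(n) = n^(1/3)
B

f(n) = 3ⁿ is O(3ⁿ), while g(n) = n^(1/3) is O(n^(1/3)).
Since O(n^(1/3)) grows slower than O(3ⁿ), g(n) is dominated.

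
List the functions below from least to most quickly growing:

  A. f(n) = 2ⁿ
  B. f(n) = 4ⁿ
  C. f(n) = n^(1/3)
C < A < B

Comparing growth rates:
C = n^(1/3) is O(n^(1/3))
A = 2ⁿ is O(2ⁿ)
B = 4ⁿ is O(4ⁿ)

Therefore, the order from slowest to fastest is: C < A < B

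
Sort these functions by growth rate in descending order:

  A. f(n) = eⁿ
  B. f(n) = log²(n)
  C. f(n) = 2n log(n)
A > C > B

Comparing growth rates:
A = eⁿ is O(eⁿ)
C = 2n log(n) is O(n log n)
B = log²(n) is O(log² n)

Therefore, the order from fastest to slowest is: A > C > B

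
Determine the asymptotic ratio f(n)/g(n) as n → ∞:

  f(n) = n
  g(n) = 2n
1/2

Since n and 2n have the same growth rate (O(n)),
the ratio converges to a constant: 1/2.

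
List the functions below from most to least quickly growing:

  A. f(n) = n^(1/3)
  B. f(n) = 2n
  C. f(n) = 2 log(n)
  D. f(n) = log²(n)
B > A > D > C

Comparing growth rates:
B = 2n is O(n)
A = n^(1/3) is O(n^(1/3))
D = log²(n) is O(log² n)
C = 2 log(n) is O(log n)

Therefore, the order from fastest to slowest is: B > A > D > C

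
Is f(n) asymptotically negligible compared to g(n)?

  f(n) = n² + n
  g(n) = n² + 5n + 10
False

f(n) = n² + n is O(n²), and g(n) = n² + 5n + 10 is O(n²).
Since they have the same growth rate, f(n) = o(g(n)) is false.
(f = o(g) requires f to grow strictly slower, not equal.)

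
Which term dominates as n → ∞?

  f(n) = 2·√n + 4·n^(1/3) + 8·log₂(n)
2·√n

Looking at each term:
  - 2·√n is O(√n)
  - 4·n^(1/3) is O(n^(1/3))
  - 8·log₂(n) is O(log n)

The term 2·√n (O(√n)) grows fastest and dominates all others.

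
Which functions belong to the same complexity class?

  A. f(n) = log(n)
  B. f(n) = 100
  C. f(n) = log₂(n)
A and C

Examining each function:
  A. log(n) is O(log n)
  B. 100 is O(1)
  C. log₂(n) is O(log n)

Functions A and C both have the same complexity class.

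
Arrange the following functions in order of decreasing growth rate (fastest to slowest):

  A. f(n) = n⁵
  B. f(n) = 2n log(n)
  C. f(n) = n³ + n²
A > C > B

Comparing growth rates:
A = n⁵ is O(n⁵)
C = n³ + n² is O(n³)
B = 2n log(n) is O(n log n)

Therefore, the order from fastest to slowest is: A > C > B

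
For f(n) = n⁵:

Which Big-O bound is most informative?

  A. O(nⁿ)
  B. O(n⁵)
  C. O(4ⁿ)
B

f(n) = n⁵ is O(n⁵).
All listed options are valid Big-O bounds (upper bounds),
but O(n⁵) is the tightest (smallest valid bound).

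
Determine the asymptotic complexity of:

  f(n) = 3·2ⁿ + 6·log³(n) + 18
O(2ⁿ)

The dominant term in 3·2ⁿ + 6·log³(n) + 18 is 3·2ⁿ, which is Θ(2ⁿ).
Lower-order terms (6·log³(n), 18) are asymptotically negligible.
Constants are absorbed, so the tightest bound is O(2ⁿ).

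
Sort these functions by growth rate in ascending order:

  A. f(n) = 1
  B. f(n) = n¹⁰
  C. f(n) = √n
A < C < B

Comparing growth rates:
A = 1 is O(1)
C = √n is O(√n)
B = n¹⁰ is O(n¹⁰)

Therefore, the order from slowest to fastest is: A < C < B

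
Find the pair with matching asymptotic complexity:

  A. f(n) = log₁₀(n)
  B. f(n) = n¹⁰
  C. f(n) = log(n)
A and C

Examining each function:
  A. log₁₀(n) is O(log n)
  B. n¹⁰ is O(n¹⁰)
  C. log(n) is O(log n)

Functions A and C both have the same complexity class.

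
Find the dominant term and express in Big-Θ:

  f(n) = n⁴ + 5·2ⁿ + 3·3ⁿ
Θ(3ⁿ)

Order the terms by growth rate: n⁴ ≺ 5·2ⁿ ≺ 3·3ⁿ.
The fastest-growing term 3·3ⁿ dominates as n → ∞; dropping its constant factor gives Θ(3ⁿ).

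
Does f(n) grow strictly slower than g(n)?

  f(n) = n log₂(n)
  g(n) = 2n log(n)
False

f(n) = n log₂(n) is O(n log n), and g(n) = 2n log(n) is O(n log n).
Since they have the same growth rate, f(n) = o(g(n)) is false.
(f = o(g) requires f to grow strictly slower, not equal.)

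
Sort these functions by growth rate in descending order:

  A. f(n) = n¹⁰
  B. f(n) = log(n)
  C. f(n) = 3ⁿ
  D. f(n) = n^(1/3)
C > A > D > B

Comparing growth rates:
C = 3ⁿ is O(3ⁿ)
A = n¹⁰ is O(n¹⁰)
D = n^(1/3) is O(n^(1/3))
B = log(n) is O(log n)

Therefore, the order from fastest to slowest is: C > A > D > B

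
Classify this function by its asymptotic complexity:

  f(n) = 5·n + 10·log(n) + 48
O(n)

The dominant term in 5·n + 10·log(n) + 48 is 5·n, which is Θ(n).
Lower-order terms (10·log(n), 48) are asymptotically negligible.
Constants are absorbed, so the tightest bound is O(n).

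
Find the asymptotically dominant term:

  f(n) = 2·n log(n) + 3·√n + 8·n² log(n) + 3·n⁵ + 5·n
3·n⁵

Looking at each term:
  - 2·n log(n) is O(n log n)
  - 3·√n is O(√n)
  - 8·n² log(n) is O(n² log n)
  - 3·n⁵ is O(n⁵)
  - 5·n is O(n)

The term 3·n⁵ (O(n⁵)) grows fastest and dominates all others.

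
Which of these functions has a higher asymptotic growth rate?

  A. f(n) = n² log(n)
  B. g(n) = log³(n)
A

f(n) = n² log(n) is O(n² log n), while g(n) = log³(n) is O(log³ n).
Since O(n² log n) grows faster than O(log³ n), f(n) dominates.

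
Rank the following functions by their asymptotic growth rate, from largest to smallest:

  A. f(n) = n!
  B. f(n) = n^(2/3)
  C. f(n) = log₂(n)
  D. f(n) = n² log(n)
A > D > B > C

Comparing growth rates:
A = n! is O(n!)
D = n² log(n) is O(n² log n)
B = n^(2/3) is O(n^(2/3))
C = log₂(n) is O(log n)

Therefore, the order from fastest to slowest is: A > D > B > C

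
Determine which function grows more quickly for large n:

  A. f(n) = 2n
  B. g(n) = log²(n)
A

f(n) = 2n is O(n), while g(n) = log²(n) is O(log² n).
Since O(n) grows faster than O(log² n), f(n) dominates.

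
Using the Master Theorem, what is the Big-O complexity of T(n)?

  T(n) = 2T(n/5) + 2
Θ(n^log₅(2))

Master Theorem: a = 2, b = 5, f(n) = 2.
Compute the critical exponent d = log₅(2) = 0.431.
Compare f(n) = Θ(1) against n^d:
  k = 0 < d = 0.431, so f(n) = O(n^(d-ε)) — Case 1.
  The recursion cost dominates: T(n) = Θ(n^d) = Θ(n^log₅(2)).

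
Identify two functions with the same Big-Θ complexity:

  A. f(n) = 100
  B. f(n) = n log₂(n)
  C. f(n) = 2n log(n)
B and C

Examining each function:
  A. 100 is O(1)
  B. n log₂(n) is O(n log n)
  C. 2n log(n) is O(n log n)

Functions B and C both have the same complexity class.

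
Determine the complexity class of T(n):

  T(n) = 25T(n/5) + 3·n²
Θ(n² log n)

Master Theorem: a = 25, b = 5, f(n) = 3·n².
Compute the critical exponent d = log₅(25) = 2.
Compare f(n) = Θ(n²) against n^d:
  k = 2 = d, so f(n) = Θ(n^d) — Case 2.
  Work is balanced across levels: T(n) = Θ(n^d log n) = Θ(n² log n).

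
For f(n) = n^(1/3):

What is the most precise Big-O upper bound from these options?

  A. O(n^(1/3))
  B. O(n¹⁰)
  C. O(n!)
A

f(n) = n^(1/3) is O(n^(1/3)).
All listed options are valid Big-O bounds (upper bounds),
but O(n^(1/3)) is the tightest (smallest valid bound).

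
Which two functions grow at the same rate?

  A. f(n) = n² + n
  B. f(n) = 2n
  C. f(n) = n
B and C

Examining each function:
  A. n² + n is O(n²)
  B. 2n is O(n)
  C. n is O(n)

Functions B and C both have the same complexity class.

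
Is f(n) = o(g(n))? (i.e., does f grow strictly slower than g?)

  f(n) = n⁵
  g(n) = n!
True

f(n) = n⁵ is O(n⁵), and g(n) = n! is O(n!).
Since O(n⁵) grows strictly slower than O(n!), f(n) = o(g(n)) is true.
This means lim(n→∞) f(n)/g(n) = 0.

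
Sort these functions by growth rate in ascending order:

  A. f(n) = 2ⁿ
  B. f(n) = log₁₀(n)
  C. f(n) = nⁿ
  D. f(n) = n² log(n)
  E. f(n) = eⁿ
B < D < A < E < C

Comparing growth rates:
B = log₁₀(n) is O(log n)
D = n² log(n) is O(n² log n)
A = 2ⁿ is O(2ⁿ)
E = eⁿ is O(eⁿ)
C = nⁿ is O(nⁿ)

Therefore, the order from slowest to fastest is: B < D < A < E < C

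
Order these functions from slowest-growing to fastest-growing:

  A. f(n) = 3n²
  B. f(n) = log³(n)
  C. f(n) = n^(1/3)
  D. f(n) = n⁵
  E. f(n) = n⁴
B < C < A < E < D

Comparing growth rates:
B = log³(n) is O(log³ n)
C = n^(1/3) is O(n^(1/3))
A = 3n² is O(n²)
E = n⁴ is O(n⁴)
D = n⁵ is O(n⁵)

Therefore, the order from slowest to fastest is: B < C < A < E < D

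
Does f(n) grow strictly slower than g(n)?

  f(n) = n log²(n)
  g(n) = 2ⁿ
True

f(n) = n log²(n) is O(n log² n), and g(n) = 2ⁿ is O(2ⁿ).
Since O(n log² n) grows strictly slower than O(2ⁿ), f(n) = o(g(n)) is true.
This means lim(n→∞) f(n)/g(n) = 0.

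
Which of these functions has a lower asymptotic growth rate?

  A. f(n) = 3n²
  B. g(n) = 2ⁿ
A

f(n) = 3n² is O(n²), while g(n) = 2ⁿ is O(2ⁿ).
Since O(n²) grows slower than O(2ⁿ), f(n) is dominated.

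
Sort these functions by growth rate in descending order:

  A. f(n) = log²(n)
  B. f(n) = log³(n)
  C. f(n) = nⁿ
C > B > A

Comparing growth rates:
C = nⁿ is O(nⁿ)
B = log³(n) is O(log³ n)
A = log²(n) is O(log² n)

Therefore, the order from fastest to slowest is: C > B > A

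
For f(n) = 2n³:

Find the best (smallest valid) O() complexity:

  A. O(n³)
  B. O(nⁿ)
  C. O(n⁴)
A

f(n) = 2n³ is O(n³).
All listed options are valid Big-O bounds (upper bounds),
but O(n³) is the tightest (smallest valid bound).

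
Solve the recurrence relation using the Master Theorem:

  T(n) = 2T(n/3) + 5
Θ(n^log₃(2))

Master Theorem: a = 2, b = 3, f(n) = 5.
Compute the critical exponent d = log₃(2) = 0.631.
Compare f(n) = Θ(1) against n^d:
  k = 0 < d = 0.631, so f(n) = O(n^(d-ε)) — Case 1.
  The recursion cost dominates: T(n) = Θ(n^d) = Θ(n^log₃(2)).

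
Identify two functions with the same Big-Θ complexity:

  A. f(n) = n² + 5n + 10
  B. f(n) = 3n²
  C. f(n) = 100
A and B

Examining each function:
  A. n² + 5n + 10 is O(n²)
  B. 3n² is O(n²)
  C. 100 is O(1)

Functions A and B both have the same complexity class.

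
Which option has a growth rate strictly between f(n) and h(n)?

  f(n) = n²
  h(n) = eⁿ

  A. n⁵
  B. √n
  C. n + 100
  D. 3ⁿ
A

We need g(n) with n² = o(g(n)) and g(n) = o(eⁿ), i.e. O(n²) ≺ g ≺ O(eⁿ).
Check each option:
  A. n⁵ — O(n⁵) is strictly between O(n²) and O(eⁿ) ✓
  B. √n — O(√n) does not grow strictly faster than f(n)
  C. n + 100 — O(n) does not grow strictly faster than f(n)
  D. 3ⁿ — O(3ⁿ) does not grow strictly slower than h(n)

Only option A (n⁵) lies strictly between.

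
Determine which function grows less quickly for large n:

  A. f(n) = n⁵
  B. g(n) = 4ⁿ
A

f(n) = n⁵ is O(n⁵), while g(n) = 4ⁿ is O(4ⁿ).
Since O(n⁵) grows slower than O(4ⁿ), f(n) is dominated.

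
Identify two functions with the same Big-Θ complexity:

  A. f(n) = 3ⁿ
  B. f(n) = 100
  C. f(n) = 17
B and C

Examining each function:
  A. 3ⁿ is O(3ⁿ)
  B. 100 is O(1)
  C. 17 is O(1)

Functions B and C both have the same complexity class.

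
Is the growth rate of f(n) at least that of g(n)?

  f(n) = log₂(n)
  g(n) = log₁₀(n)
True

f(n) = log₂(n) and g(n) = log₁₀(n) are both O(log n).
Big-Ω permits equal growth rates (f ≥ c·g for some c > 0), so f(n) = Ω(g(n)) is true.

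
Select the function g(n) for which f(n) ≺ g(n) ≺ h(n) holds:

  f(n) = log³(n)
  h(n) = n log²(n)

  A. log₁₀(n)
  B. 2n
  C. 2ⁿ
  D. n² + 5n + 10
B

We need g(n) with log³(n) = o(g(n)) and g(n) = o(n log²(n)), i.e. O(log³ n) ≺ g ≺ O(n log² n).
Check each option:
  A. log₁₀(n) — O(log n) does not grow strictly faster than f(n)
  B. 2n — O(n) is strictly between O(log³ n) and O(n log² n) ✓
  C. 2ⁿ — O(2ⁿ) does not grow strictly slower than h(n)
  D. n² + 5n + 10 — O(n²) does not grow strictly slower than h(n)

Only option B (2n) lies strictly between.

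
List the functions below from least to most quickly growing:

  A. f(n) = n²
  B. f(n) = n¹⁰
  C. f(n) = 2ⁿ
A < B < C

Comparing growth rates:
A = n² is O(n²)
B = n¹⁰ is O(n¹⁰)
C = 2ⁿ is O(2ⁿ)

Therefore, the order from slowest to fastest is: A < B < C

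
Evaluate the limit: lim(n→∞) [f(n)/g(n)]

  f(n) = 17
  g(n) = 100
17/100

Since 17 and 100 have the same growth rate (O(1)),
the ratio converges to a constant: 17/100.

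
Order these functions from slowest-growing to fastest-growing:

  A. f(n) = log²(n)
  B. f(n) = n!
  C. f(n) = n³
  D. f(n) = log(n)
D < A < C < B

Comparing growth rates:
D = log(n) is O(log n)
A = log²(n) is O(log² n)
C = n³ is O(n³)
B = n! is O(n!)

Therefore, the order from slowest to fastest is: D < A < C < B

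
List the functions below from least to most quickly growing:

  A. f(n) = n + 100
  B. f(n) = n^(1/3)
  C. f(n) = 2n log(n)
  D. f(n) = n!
B < A < C < D

Comparing growth rates:
B = n^(1/3) is O(n^(1/3))
A = n + 100 is O(n)
C = 2n log(n) is O(n log n)
D = n! is O(n!)

Therefore, the order from slowest to fastest is: B < A < C < D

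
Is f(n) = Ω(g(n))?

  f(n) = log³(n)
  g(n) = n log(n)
False

f(n) = log³(n) is O(log³ n), and g(n) = n log(n) is O(n log n).
Since O(log³ n) grows slower than O(n log n), f(n) = Ω(g(n)) is false.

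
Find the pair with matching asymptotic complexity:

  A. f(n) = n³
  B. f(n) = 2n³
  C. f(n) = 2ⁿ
A and B

Examining each function:
  A. n³ is O(n³)
  B. 2n³ is O(n³)
  C. 2ⁿ is O(2ⁿ)

Functions A and B both have the same complexity class.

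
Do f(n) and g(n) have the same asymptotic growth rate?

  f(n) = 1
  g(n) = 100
True

f(n) = 1 and g(n) = 100 are both O(1).
Since they have the same asymptotic growth rate, f(n) = Θ(g(n)) is true.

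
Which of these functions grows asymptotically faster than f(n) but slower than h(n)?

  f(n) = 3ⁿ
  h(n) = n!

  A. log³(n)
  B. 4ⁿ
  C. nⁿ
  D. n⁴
B

We need g(n) with 3ⁿ = o(g(n)) and g(n) = o(n!), i.e. O(3ⁿ) ≺ g ≺ O(n!).
Check each option:
  A. log³(n) — O(log³ n) does not grow strictly faster than f(n)
  B. 4ⁿ — O(4ⁿ) is strictly between O(3ⁿ) and O(n!) ✓
  C. nⁿ — O(nⁿ) does not grow strictly slower than h(n)
  D. n⁴ — O(n⁴) does not grow strictly faster than f(n)

Only option B (4ⁿ) lies strictly between.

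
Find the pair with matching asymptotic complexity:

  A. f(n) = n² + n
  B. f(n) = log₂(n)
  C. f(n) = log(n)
B and C

Examining each function:
  A. n² + n is O(n²)
  B. log₂(n) is O(log n)
  C. log(n) is O(log n)

Functions B and C both have the same complexity class.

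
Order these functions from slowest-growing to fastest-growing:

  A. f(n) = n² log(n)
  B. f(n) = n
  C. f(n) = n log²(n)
B < C < A

Comparing growth rates:
B = n is O(n)
C = n log²(n) is O(n log² n)
A = n² log(n) is O(n² log n)

Therefore, the order from slowest to fastest is: B < C < A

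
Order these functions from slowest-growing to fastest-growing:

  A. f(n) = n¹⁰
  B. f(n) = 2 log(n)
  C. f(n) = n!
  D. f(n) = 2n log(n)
B < D < A < C

Comparing growth rates:
B = 2 log(n) is O(log n)
D = 2n log(n) is O(n log n)
A = n¹⁰ is O(n¹⁰)
C = n! is O(n!)

Therefore, the order from slowest to fastest is: B < D < A < C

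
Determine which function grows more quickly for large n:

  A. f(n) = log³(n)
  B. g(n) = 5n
B

f(n) = log³(n) is O(log³ n), while g(n) = 5n is O(n).
Since O(n) grows faster than O(log³ n), g(n) dominates.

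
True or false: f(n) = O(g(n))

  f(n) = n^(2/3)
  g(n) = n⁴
True

f(n) = n^(2/3) is O(n^(2/3)), and g(n) = n⁴ is O(n⁴).
Since O(n^(2/3)) ⊆ O(n⁴) (f grows no faster than g), f(n) = O(g(n)) is true.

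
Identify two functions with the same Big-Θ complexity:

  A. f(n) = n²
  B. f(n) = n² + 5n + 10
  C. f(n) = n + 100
A and B

Examining each function:
  A. n² is O(n²)
  B. n² + 5n + 10 is O(n²)
  C. n + 100 is O(n)

Functions A and B both have the same complexity class.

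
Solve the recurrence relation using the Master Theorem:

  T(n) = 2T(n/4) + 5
Θ(n^log₄(2))

Master Theorem: a = 2, b = 4, f(n) = 5.
Compute the critical exponent d = log₄(2) = 0.500.
Compare f(n) = Θ(1) against n^d:
  k = 0 < d = 0.500, so f(n) = O(n^(d-ε)) — Case 1.
  The recursion cost dominates: T(n) = Θ(n^d) = Θ(n^log₄(2)).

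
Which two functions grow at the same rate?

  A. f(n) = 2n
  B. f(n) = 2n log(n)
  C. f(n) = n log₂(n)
B and C

Examining each function:
  A. 2n is O(n)
  B. 2n log(n) is O(n log n)
  C. n log₂(n) is O(n log n)

Functions B and C both have the same complexity class.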